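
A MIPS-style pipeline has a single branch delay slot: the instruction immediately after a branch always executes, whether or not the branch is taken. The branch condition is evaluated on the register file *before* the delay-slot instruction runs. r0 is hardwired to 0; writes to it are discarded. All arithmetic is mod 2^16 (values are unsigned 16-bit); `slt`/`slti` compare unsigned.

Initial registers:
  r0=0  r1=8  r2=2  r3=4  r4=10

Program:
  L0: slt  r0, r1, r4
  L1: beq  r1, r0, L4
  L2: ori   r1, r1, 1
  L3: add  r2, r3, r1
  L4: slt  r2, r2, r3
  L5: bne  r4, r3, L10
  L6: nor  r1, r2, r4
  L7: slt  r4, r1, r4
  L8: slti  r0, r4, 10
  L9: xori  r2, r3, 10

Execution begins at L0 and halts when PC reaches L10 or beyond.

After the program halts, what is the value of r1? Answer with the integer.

65525

[0] slt  r0, r1, r4  →  {r0:0, r1:8, r2:2, r3:4, r4:10}
[1] beq  r1, r0, L4  →  {r0:0, r1:8, r2:2, r3:4, r4:10}  ⟨branch fallthrough⟩
[2] ori   r1, r1, 1  →  {r0:0, r1:9, r2:2, r3:4, r4:10}
[3] add  r2, r3, r1  →  {r0:0, r1:9, r2:13, r3:4, r4:10}
[4] slt  r2, r2, r3  →  {r0:0, r1:9, r2:0, r3:4, r4:10}
[5] bne  r4, r3, L10  →  {r0:0, r1:9, r2:0, r3:4, r4:10}  ⟨branch taken⟩
[6] nor  r1, r2, r4  →  {r0:0, r1:65525, r2:0, r3:4, r4:10}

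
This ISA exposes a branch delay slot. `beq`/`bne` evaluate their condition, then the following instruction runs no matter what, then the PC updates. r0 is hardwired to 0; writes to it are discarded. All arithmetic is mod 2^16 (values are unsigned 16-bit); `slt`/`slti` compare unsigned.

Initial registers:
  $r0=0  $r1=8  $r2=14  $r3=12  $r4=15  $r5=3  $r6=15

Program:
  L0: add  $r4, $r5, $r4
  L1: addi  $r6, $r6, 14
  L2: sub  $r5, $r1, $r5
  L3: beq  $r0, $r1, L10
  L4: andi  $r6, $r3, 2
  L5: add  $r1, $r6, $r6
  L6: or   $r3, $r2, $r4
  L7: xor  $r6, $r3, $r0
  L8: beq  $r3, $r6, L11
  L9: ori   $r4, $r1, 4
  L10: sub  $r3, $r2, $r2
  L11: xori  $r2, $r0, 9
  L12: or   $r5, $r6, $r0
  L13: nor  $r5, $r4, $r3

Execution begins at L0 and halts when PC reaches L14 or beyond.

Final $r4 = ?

4

PC=0  add  $r4, $r5, $r4     | $r0=0 $r1=8 $r2=14 $r3=12 $r4=18 $r5=3 $r6=15
PC=1  addi  $r6, $r6, 14     | $r0=0 $r1=8 $r2=14 $r3=12 $r4=18 $r5=3 $r6=29
PC=2  sub  $r5, $r1, $r5     | $r0=0 $r1=8 $r2=14 $r3=12 $r4=18 $r5=5 $r6=29
PC=3  beq  $r0, $r1, L10     | $r0=0 $r1=8 $r2=14 $r3=12 $r4=18 $r5=5 $r6=29  [not taken]
PC=4  andi  $r6, $r3, 2      | $r0=0 $r1=8 $r2=14 $r3=12 $r4=18 $r5=5 $r6=0
PC=5  add  $r1, $r6, $r6     | $r0=0 $r1=0 $r2=14 $r3=12 $r4=18 $r5=5 $r6=0
PC=6  or   $r3, $r2, $r4     | $r0=0 $r1=0 $r2=14 $r3=30 $r4=18 $r5=5 $r6=0
PC=7  xor  $r6, $r3, $r0     | $r0=0 $r1=0 $r2=14 $r3=30 $r4=18 $r5=5 $r6=30
PC=8  beq  $r3, $r6, L11     | $r0=0 $r1=0 $r2=14 $r3=30 $r4=18 $r5=5 $r6=30  [TAKEN]
PC=9  ori   $r4, $r1, 4      | $r0=0 $r1=0 $r2=14 $r3=30 $r4=4 $r5=5 $r6=30
PC=11 xori  $r2, $r0, 9      | $r0=0 $r1=0 $r2=9 $r3=30 $r4=4 $r5=5 $r6=30
PC=12 or   $r5, $r6, $r0     | $r0=0 $r1=0 $r2=9 $r3=30 $r4=4 $r5=30 $r6=30
PC=13 nor  $r5, $r4, $r3     | $r0=0 $r1=0 $r2=9 $r3=30 $r4=4 $r5=65505 $r6=30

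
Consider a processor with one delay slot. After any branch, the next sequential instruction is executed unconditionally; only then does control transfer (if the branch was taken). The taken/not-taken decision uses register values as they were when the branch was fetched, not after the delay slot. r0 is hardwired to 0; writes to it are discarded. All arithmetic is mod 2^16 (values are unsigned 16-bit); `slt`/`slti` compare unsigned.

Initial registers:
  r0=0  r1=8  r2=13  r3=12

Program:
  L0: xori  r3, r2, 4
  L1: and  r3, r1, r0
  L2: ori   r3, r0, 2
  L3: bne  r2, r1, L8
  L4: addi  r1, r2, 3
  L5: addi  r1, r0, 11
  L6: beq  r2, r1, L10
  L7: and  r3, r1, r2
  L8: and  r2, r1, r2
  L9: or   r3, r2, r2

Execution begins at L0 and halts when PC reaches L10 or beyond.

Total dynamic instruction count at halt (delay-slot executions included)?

7

#0 xori  r3, r2, 4 ; 0/8/13/9
#1 and  r3, r1, r0 ; 0/8/13/0
#2 ori   r3, r0, 2 ; 0/8/13/2
#3 bne  r2, r1, L8 ; 0/8/13/2 ; →target
#4 addi  r1, r2, 3 ; 0/16/13/2
#8 and  r2, r1, r2 ; 0/16/0/2
#9 or   r3, r2, r2 ; 0/16/0/0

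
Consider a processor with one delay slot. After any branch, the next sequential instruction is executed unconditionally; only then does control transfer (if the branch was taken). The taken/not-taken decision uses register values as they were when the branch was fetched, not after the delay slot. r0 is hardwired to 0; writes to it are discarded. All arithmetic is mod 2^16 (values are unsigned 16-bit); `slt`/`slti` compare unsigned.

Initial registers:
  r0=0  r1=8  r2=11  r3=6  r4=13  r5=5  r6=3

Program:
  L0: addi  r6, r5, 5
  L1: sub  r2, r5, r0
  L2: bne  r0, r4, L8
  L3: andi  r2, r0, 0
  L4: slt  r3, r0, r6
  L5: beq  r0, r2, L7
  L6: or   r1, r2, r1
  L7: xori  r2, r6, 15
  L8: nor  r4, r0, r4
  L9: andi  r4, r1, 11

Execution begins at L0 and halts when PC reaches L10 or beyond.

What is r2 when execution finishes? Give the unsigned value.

PC=0  addi  r6, r5, 5        | r0=0 r1=8 r2=11 r3=6 r4=13 r5=5 r6=10
PC=1  sub  r2, r5, r0        | r0=0 r1=8 r2=5 r3=6 r4=13 r5=5 r6=10
PC=2  bne  r0, r4, L8        | r0=0 r1=8 r2=5 r3=6 r4=13 r5=5 r6=10  [TAKEN]
PC=3  andi  r2, r0, 0        | r0=0 r1=8 r2=0 r3=6 r4=13 r5=5 r6=10
PC=8  nor  r4, r0, r4        | r0=0 r1=8 r2=0 r3=6 r4=65522 r5=5 r6=10
PC=9  andi  r4, r1, 11       | r0=0 r1=8 r2=0 r3=6 r4=8 r5=5 r6=10

0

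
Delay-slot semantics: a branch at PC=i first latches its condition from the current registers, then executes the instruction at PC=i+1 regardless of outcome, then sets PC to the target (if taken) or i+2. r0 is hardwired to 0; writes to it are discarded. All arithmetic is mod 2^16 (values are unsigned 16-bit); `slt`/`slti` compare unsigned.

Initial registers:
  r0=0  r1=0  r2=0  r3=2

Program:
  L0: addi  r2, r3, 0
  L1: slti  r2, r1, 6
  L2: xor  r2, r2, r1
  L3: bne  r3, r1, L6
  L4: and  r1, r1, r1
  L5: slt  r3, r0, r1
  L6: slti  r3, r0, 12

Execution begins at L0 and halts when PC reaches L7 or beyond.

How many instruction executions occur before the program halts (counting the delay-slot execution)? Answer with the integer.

6

[0] addi  r2, r3, 0  →  {r0:0, r1:0, r2:2, r3:2}
[1] slti  r2, r1, 6  →  {r0:0, r1:0, r2:1, r3:2}
[2] xor  r2, r2, r1  →  {r0:0, r1:0, r2:1, r3:2}
[3] bne  r3, r1, L6  →  {r0:0, r1:0, r2:1, r3:2}  ⟨branch taken⟩
[4] and  r1, r1, r1  →  {r0:0, r1:0, r2:1, r3:2}
[6] slti  r3, r0, 12  →  {r0:0, r1:0, r2:1, r3:1}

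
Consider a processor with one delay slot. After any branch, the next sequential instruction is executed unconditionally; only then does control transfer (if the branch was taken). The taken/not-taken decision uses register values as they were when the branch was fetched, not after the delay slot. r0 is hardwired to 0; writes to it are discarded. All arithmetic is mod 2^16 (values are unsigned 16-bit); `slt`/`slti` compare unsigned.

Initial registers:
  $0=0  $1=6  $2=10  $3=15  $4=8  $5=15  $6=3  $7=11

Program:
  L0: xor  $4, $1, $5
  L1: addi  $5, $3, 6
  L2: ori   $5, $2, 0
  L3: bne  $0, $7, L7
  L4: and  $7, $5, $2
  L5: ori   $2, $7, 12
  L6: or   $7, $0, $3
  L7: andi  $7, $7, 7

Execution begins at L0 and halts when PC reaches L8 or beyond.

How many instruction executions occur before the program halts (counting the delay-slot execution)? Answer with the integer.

6

[0] xor  $4, $1, $5  →  {$0:0, $1:6, $2:10, $3:15, $4:9, $5:15, $6:3, $7:11}
[1] addi  $5, $3, 6  →  {$0:0, $1:6, $2:10, $3:15, $4:9, $5:21, $6:3, $7:11}
[2] ori   $5, $2, 0  →  {$0:0, $1:6, $2:10, $3:15, $4:9, $5:10, $6:3, $7:11}
[3] bne  $0, $7, L7  →  {$0:0, $1:6, $2:10, $3:15, $4:9, $5:10, $6:3, $7:11}  ⟨branch taken⟩
[4] and  $7, $5, $2  →  {$0:0, $1:6, $2:10, $3:15, $4:9, $5:10, $6:3, $7:10}
[7] andi  $7, $7, 7  →  {$0:0, $1:6, $2:10, $3:15, $4:9, $5:10, $6:3, $7:2}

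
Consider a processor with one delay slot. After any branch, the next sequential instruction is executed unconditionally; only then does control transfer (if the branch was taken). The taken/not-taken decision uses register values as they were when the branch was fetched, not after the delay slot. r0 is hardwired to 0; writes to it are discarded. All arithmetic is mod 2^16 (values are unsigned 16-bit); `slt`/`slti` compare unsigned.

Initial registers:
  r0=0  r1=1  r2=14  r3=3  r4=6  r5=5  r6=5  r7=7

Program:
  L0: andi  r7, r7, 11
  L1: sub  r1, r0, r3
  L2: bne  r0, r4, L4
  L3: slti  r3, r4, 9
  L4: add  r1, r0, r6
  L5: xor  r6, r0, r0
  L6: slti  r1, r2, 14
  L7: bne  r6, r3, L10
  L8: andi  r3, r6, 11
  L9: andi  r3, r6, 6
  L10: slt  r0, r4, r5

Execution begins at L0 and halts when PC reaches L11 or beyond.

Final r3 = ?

[0] andi  r7, r7, 11  →  {r0:0, r1:1, r2:14, r3:3, r4:6, r5:5, r6:5, r7:3}
[1] sub  r1, r0, r3  →  {r0:0, r1:65533, r2:14, r3:3, r4:6, r5:5, r6:5, r7:3}
[2] bne  r0, r4, L4  →  {r0:0, r1:65533, r2:14, r3:3, r4:6, r5:5, r6:5, r7:3}  ⟨branch taken⟩
[3] slti  r3, r4, 9  →  {r0:0, r1:65533, r2:14, r3:1, r4:6, r5:5, r6:5, r7:3}
[4] add  r1, r0, r6  →  {r0:0, r1:5, r2:14, r3:1, r4:6, r5:5, r6:5, r7:3}
[5] xor  r6, r0, r0  →  {r0:0, r1:5, r2:14, r3:1, r4:6, r5:5, r6:0, r7:3}
[6] slti  r1, r2, 14  →  {r0:0, r1:0, r2:14, r3:1, r4:6, r5:5, r6:0, r7:3}
[7] bne  r6, r3, L10  →  {r0:0, r1:0, r2:14, r3:1, r4:6, r5:5, r6:0, r7:3}  ⟨branch taken⟩
[8] andi  r3, r6, 11  →  {r0:0, r1:0, r2:14, r3:0, r4:6, r5:5, r6:0, r7:3}
[10] slt  r0, r4, r5  →  {r0:0, r1:0, r2:14, r3:0, r4:6, r5:5, r6:0, r7:3}

0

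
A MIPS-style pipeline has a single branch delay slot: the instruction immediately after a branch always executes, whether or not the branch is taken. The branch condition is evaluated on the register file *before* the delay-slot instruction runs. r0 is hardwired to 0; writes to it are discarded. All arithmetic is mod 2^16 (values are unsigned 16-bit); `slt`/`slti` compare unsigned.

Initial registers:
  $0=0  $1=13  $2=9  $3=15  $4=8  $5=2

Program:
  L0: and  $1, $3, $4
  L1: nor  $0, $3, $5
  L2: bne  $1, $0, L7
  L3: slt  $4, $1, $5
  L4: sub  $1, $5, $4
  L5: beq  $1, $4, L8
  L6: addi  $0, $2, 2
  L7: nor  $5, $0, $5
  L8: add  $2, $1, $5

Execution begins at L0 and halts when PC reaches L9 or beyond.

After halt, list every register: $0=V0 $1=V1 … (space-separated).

$0=0 $1=8 $2=5 $3=15 $4=0 $5=65533

  step pc=0: and  $1, $3, $4  regs=(0,8,9,15,8,2)
  step pc=1: nor  $0, $3, $5  regs=(0,8,9,15,8,2)
  step pc=2: bne  $1, $0, L7  cond=T  regs=(0,8,9,15,8,2)
  step pc=3: slt  $4, $1, $5  regs=(0,8,9,15,0,2)
  step pc=7: nor  $5, $0, $5  regs=(0,8,9,15,0,65533)
  step pc=8: add  $2, $1, $5  regs=(0,8,5,15,0,65533)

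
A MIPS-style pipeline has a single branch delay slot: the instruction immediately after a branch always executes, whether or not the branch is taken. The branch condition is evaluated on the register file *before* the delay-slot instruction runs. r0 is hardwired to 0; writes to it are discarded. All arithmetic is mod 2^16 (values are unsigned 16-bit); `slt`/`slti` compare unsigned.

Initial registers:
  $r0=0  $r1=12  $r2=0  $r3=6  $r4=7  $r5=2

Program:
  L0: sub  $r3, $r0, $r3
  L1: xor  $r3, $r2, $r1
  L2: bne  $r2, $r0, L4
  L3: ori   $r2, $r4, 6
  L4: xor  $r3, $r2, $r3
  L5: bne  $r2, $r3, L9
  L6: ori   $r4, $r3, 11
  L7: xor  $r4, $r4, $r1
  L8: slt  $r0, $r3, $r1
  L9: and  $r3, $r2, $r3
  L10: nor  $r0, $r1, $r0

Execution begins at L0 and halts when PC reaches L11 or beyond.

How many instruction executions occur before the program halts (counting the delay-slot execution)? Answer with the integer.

9

PC=0  sub  $r3, $r0, $r3     | $r0=0 $r1=12 $r2=0 $r3=65530 $r4=7 $r5=2
PC=1  xor  $r3, $r2, $r1     | $r0=0 $r1=12 $r2=0 $r3=12 $r4=7 $r5=2
PC=2  bne  $r2, $r0, L4      | $r0=0 $r1=12 $r2=0 $r3=12 $r4=7 $r5=2  [not taken]
PC=3  ori   $r2, $r4, 6      | $r0=0 $r1=12 $r2=7 $r3=12 $r4=7 $r5=2
PC=4  xor  $r3, $r2, $r3     | $r0=0 $r1=12 $r2=7 $r3=11 $r4=7 $r5=2
PC=5  bne  $r2, $r3, L9      | $r0=0 $r1=12 $r2=7 $r3=11 $r4=7 $r5=2  [TAKEN]
PC=6  ori   $r4, $r3, 11     | $r0=0 $r1=12 $r2=7 $r3=11 $r4=11 $r5=2
PC=9  and  $r3, $r2, $r3     | $r0=0 $r1=12 $r2=7 $r3=3 $r4=11 $r5=2
PC=10 nor  $r0, $r1, $r0     | $r0=0 $r1=12 $r2=7 $r3=3 $r4=11 $r5=2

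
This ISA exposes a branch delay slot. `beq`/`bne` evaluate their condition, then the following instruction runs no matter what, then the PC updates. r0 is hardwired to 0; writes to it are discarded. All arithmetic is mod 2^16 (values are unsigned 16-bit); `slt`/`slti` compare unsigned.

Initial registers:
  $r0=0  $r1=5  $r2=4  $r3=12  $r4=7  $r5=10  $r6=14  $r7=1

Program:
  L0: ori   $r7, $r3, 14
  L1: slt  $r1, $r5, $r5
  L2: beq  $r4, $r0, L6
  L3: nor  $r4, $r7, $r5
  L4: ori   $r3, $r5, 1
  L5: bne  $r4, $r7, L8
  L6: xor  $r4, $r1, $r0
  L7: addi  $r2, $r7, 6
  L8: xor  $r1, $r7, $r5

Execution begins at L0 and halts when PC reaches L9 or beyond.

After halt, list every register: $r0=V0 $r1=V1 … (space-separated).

$r0=0 $r1=4 $r2=4 $r3=11 $r4=0 $r5=10 $r6=14 $r7=14

[0] ori   $r7, $r3, 14  →  {$r0:0, $r1:5, $r2:4, $r3:12, $r4:7, $r5:10, $r6:14, $r7:14}
[1] slt  $r1, $r5, $r5  →  {$r0:0, $r1:0, $r2:4, $r3:12, $r4:7, $r5:10, $r6:14, $r7:14}
[2] beq  $r4, $r0, L6  →  {$r0:0, $r1:0, $r2:4, $r3:12, $r4:7, $r5:10, $r6:14, $r7:14}  ⟨branch fallthrough⟩
[3] nor  $r4, $r7, $r5  →  {$r0:0, $r1:0, $r2:4, $r3:12, $r4:65521, $r5:10, $r6:14, $r7:14}
[4] ori   $r3, $r5, 1  →  {$r0:0, $r1:0, $r2:4, $r3:11, $r4:65521, $r5:10, $r6:14, $r7:14}
[5] bne  $r4, $r7, L8  →  {$r0:0, $r1:0, $r2:4, $r3:11, $r4:65521, $r5:10, $r6:14, $r7:14}  ⟨branch taken⟩
[6] xor  $r4, $r1, $r0  →  {$r0:0, $r1:0, $r2:4, $r3:11, $r4:0, $r5:10, $r6:14, $r7:14}
[8] xor  $r1, $r7, $r5  →  {$r0:0, $r1:4, $r2:4, $r3:11, $r4:0, $r5:10, $r6:14, $r7:14}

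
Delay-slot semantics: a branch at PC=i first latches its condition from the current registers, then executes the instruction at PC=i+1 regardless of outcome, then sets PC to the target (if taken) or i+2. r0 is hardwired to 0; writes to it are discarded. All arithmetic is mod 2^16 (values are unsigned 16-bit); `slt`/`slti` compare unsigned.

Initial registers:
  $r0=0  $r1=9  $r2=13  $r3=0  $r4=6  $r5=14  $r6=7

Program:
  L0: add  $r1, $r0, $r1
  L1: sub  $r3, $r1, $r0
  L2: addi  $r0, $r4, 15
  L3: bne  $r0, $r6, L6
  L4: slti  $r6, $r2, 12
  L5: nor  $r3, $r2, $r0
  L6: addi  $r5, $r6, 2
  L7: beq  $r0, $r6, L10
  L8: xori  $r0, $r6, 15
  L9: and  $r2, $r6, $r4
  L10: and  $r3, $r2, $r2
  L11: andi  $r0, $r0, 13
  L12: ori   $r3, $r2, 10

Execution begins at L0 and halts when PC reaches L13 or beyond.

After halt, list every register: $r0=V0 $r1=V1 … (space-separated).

$r0=0 $r1=9 $r2=13 $r3=15 $r4=6 $r5=2 $r6=0

#0 add  $r1, $r0, $r1 ; 0/9/13/0/6/14/7
#1 sub  $r3, $r1, $r0 ; 0/9/13/9/6/14/7
#2 addi  $r0, $r4, 15 ; 0/9/13/9/6/14/7
#3 bne  $r0, $r6, L6 ; 0/9/13/9/6/14/7 ; →target
#4 slti  $r6, $r2, 12 ; 0/9/13/9/6/14/0
#6 addi  $r5, $r6, 2 ; 0/9/13/9/6/2/0
#7 beq  $r0, $r6, L10 ; 0/9/13/9/6/2/0 ; →target
#8 xori  $r0, $r6, 15 ; 0/9/13/9/6/2/0
#10 and  $r3, $r2, $r2 ; 0/9/13/13/6/2/0
#11 andi  $r0, $r0, 13 ; 0/9/13/13/6/2/0
#12 ori   $r3, $r2, 10 ; 0/9/13/15/6/2/0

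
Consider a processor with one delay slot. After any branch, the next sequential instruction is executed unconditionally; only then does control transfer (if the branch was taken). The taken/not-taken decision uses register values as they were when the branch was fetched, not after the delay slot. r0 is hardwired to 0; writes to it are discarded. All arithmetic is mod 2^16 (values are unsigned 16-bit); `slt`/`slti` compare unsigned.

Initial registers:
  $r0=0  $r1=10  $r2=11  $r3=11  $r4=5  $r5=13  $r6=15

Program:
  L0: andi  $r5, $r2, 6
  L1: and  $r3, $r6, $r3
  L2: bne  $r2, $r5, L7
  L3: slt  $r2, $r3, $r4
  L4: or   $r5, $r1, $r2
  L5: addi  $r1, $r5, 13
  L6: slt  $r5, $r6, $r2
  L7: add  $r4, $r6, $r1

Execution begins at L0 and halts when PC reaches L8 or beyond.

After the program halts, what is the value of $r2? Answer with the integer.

  step pc=0: andi  $r5, $r2, 6  regs=(0,10,11,11,5,2,15)
  step pc=1: and  $r3, $r6, $r3  regs=(0,10,11,11,5,2,15)
  step pc=2: bne  $r2, $r5, L7  cond=T  regs=(0,10,11,11,5,2,15)
  step pc=3: slt  $r2, $r3, $r4  regs=(0,10,0,11,5,2,15)
  step pc=7: add  $r4, $r6, $r1  regs=(0,10,0,11,25,2,15)

0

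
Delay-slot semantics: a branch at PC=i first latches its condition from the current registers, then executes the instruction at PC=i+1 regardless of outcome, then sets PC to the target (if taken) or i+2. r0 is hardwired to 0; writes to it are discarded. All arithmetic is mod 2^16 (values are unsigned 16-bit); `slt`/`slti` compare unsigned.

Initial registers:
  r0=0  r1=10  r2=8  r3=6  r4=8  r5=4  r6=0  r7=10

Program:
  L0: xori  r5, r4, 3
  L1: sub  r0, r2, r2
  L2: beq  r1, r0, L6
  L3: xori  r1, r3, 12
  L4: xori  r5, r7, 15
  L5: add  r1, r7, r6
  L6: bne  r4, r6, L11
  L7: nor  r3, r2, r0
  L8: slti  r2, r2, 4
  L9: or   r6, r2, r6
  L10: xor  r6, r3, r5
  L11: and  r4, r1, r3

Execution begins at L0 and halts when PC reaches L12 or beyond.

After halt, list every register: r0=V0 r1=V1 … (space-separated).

PC=0  xori  r5, r4, 3        | r0=0 r1=10 r2=8 r3=6 r4=8 r5=11 r6=0 r7=10
PC=1  sub  r0, r2, r2        | r0=0 r1=10 r2=8 r3=6 r4=8 r5=11 r6=0 r7=10
PC=2  beq  r1, r0, L6        | r0=0 r1=10 r2=8 r3=6 r4=8 r5=11 r6=0 r7=10  [not taken]
PC=3  xori  r1, r3, 12       | r0=0 r1=10 r2=8 r3=6 r4=8 r5=11 r6=0 r7=10
PC=4  xori  r5, r7, 15       | r0=0 r1=10 r2=8 r3=6 r4=8 r5=5 r6=0 r7=10
PC=5  add  r1, r7, r6        | r0=0 r1=10 r2=8 r3=6 r4=8 r5=5 r6=0 r7=10
PC=6  bne  r4, r6, L11       | r0=0 r1=10 r2=8 r3=6 r4=8 r5=5 r6=0 r7=10  [TAKEN]
PC=7  nor  r3, r2, r0        | r0=0 r1=10 r2=8 r3=65527 r4=8 r5=5 r6=0 r7=10
PC=11 and  r4, r1, r3        | r0=0 r1=10 r2=8 r3=65527 r4=2 r5=5 r6=0 r7=10

r0=0 r1=10 r2=8 r3=65527 r4=2 r5=5 r6=0 r7=10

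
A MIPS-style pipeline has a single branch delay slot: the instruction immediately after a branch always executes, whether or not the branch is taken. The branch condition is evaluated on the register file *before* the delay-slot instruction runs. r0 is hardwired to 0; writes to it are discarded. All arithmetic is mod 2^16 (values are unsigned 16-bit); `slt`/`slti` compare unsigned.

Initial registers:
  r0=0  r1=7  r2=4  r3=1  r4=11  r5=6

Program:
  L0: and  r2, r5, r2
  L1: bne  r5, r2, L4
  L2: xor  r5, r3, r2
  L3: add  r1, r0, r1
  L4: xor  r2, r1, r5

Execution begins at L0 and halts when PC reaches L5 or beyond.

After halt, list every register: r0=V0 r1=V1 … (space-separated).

r0=0 r1=7 r2=2 r3=1 r4=11 r5=5

#0 and  r2, r5, r2 ; 0/7/4/1/11/6
#1 bne  r5, r2, L4 ; 0/7/4/1/11/6 ; →target
#2 xor  r5, r3, r2 ; 0/7/4/1/11/5
#4 xor  r2, r1, r5 ; 0/7/2/1/11/5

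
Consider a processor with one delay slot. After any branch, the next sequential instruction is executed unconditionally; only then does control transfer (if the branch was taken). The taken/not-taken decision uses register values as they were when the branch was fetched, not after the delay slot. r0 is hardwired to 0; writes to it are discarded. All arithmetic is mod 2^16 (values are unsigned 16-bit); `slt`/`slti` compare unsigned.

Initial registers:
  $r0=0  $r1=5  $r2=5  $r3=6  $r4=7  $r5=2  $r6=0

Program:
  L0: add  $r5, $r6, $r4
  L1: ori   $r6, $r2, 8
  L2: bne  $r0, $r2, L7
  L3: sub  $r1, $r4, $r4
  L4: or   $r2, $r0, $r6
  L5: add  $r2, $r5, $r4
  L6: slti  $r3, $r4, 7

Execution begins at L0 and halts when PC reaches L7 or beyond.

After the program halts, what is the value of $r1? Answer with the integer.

0

  step pc=0: add  $r5, $r6, $r4  regs=(0,5,5,6,7,7,0)
  step pc=1: ori   $r6, $r2, 8  regs=(0,5,5,6,7,7,13)
  step pc=2: bne  $r0, $r2, L7  cond=T  regs=(0,5,5,6,7,7,13)
  step pc=3: sub  $r1, $r4, $r4  regs=(0,0,5,6,7,7,13)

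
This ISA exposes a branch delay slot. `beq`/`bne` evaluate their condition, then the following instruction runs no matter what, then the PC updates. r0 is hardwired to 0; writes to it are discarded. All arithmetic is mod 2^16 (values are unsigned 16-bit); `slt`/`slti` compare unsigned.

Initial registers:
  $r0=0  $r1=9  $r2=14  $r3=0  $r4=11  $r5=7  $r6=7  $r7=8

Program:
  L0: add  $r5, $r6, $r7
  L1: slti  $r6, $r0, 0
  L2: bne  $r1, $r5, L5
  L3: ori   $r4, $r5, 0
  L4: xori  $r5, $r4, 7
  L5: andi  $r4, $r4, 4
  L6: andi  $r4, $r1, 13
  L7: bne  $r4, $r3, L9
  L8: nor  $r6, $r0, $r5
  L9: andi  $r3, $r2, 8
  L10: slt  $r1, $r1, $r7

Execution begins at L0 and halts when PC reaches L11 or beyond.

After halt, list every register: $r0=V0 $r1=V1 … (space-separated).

[0] add  $r5, $r6, $r7  →  {$r0:0, $r1:9, $r2:14, $r3:0, $r4:11, $r5:15, $r6:7, $r7:8}
[1] slti  $r6, $r0, 0  →  {$r0:0, $r1:9, $r2:14, $r3:0, $r4:11, $r5:15, $r6:0, $r7:8}
[2] bne  $r1, $r5, L5  →  {$r0:0, $r1:9, $r2:14, $r3:0, $r4:11, $r5:15, $r6:0, $r7:8}  ⟨branch taken⟩
[3] ori   $r4, $r5, 0  →  {$r0:0, $r1:9, $r2:14, $r3:0, $r4:15, $r5:15, $r6:0, $r7:8}
[5] andi  $r4, $r4, 4  →  {$r0:0, $r1:9, $r2:14, $r3:0, $r4:4, $r5:15, $r6:0, $r7:8}
[6] andi  $r4, $r1, 13  →  {$r0:0, $r1:9, $r2:14, $r3:0, $r4:9, $r5:15, $r6:0, $r7:8}
[7] bne  $r4, $r3, L9  →  {$r0:0, $r1:9, $r2:14, $r3:0, $r4:9, $r5:15, $r6:0, $r7:8}  ⟨branch taken⟩
[8] nor  $r6, $r0, $r5  →  {$r0:0, $r1:9, $r2:14, $r3:0, $r4:9, $r5:15, $r6:65520, $r7:8}
[9] andi  $r3, $r2, 8  →  {$r0:0, $r1:9, $r2:14, $r3:8, $r4:9, $r5:15, $r6:65520, $r7:8}
[10] slt  $r1, $r1, $r7  →  {$r0:0, $r1:0, $r2:14, $r3:8, $r4:9, $r5:15, $r6:65520, $r7:8}

$r0=0 $r1=0 $r2=14 $r3=8 $r4=9 $r5=15 $r6=65520 $r7=8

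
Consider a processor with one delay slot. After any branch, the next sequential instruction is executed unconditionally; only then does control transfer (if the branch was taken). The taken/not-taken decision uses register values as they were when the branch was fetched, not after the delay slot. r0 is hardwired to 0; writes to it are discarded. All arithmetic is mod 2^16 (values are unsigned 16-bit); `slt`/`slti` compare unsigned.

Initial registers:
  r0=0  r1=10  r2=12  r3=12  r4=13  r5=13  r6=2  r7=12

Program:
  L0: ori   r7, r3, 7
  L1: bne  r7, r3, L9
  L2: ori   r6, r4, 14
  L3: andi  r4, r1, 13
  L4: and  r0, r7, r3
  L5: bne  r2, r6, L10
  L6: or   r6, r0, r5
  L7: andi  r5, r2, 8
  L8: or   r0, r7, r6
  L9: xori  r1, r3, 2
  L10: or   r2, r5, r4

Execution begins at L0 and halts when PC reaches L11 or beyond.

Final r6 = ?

15

PC=0  ori   r7, r3, 7        | r0=0 r1=10 r2=12 r3=12 r4=13 r5=13 r6=2 r7=15
PC=1  bne  r7, r3, L9        | r0=0 r1=10 r2=12 r3=12 r4=13 r5=13 r6=2 r7=15  [TAKEN]
PC=2  ori   r6, r4, 14       | r0=0 r1=10 r2=12 r3=12 r4=13 r5=13 r6=15 r7=15
PC=9  xori  r1, r3, 2        | r0=0 r1=14 r2=12 r3=12 r4=13 r5=13 r6=15 r7=15
PC=10 or   r2, r5, r4        | r0=0 r1=14 r2=13 r3=12 r4=13 r5=13 r6=15 r7=15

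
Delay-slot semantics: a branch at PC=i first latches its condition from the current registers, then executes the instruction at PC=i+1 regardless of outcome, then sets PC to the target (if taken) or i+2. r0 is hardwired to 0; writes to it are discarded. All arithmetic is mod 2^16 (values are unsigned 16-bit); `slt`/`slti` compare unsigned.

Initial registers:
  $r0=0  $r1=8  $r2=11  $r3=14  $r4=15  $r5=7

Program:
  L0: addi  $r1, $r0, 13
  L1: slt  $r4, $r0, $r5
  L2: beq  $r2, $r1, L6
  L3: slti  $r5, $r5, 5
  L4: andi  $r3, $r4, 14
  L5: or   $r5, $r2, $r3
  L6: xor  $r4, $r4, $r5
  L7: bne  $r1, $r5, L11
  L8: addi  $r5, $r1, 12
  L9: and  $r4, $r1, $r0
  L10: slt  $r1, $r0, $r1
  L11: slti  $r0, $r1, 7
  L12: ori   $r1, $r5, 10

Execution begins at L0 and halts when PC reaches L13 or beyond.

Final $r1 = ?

PC=0  addi  $r1, $r0, 13     | $r0=0 $r1=13 $r2=11 $r3=14 $r4=15 $r5=7
PC=1  slt  $r4, $r0, $r5     | $r0=0 $r1=13 $r2=11 $r3=14 $r4=1 $r5=7
PC=2  beq  $r2, $r1, L6      | $r0=0 $r1=13 $r2=11 $r3=14 $r4=1 $r5=7  [not taken]
PC=3  slti  $r5, $r5, 5      | $r0=0 $r1=13 $r2=11 $r3=14 $r4=1 $r5=0
PC=4  andi  $r3, $r4, 14     | $r0=0 $r1=13 $r2=11 $r3=0 $r4=1 $r5=0
PC=5  or   $r5, $r2, $r3     | $r0=0 $r1=13 $r2=11 $r3=0 $r4=1 $r5=11
PC=6  xor  $r4, $r4, $r5     | $r0=0 $r1=13 $r2=11 $r3=0 $r4=10 $r5=11
PC=7  bne  $r1, $r5, L11     | $r0=0 $r1=13 $r2=11 $r3=0 $r4=10 $r5=11  [TAKEN]
PC=8  addi  $r5, $r1, 12     | $r0=0 $r1=13 $r2=11 $r3=0 $r4=10 $r5=25
PC=11 slti  $r0, $r1, 7      | $r0=0 $r1=13 $r2=11 $r3=0 $r4=10 $r5=25
PC=12 ori   $r1, $r5, 10     | $r0=0 $r1=27 $r2=11 $r3=0 $r4=10 $r5=25

27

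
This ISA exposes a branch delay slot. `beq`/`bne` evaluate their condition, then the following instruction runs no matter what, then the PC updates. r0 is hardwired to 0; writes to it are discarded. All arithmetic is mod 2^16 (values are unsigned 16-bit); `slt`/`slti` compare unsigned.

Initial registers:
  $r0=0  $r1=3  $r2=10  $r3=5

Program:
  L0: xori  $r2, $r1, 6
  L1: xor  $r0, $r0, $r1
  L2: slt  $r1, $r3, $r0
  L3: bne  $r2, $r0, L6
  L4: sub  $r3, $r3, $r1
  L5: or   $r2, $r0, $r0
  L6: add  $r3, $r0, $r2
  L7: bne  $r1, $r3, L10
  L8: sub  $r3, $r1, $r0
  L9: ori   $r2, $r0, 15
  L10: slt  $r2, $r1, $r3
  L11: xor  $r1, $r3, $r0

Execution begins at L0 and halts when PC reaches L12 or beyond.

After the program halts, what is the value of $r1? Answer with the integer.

  step pc=0: xori  $r2, $r1, 6  regs=(0,3,5,5)
  step pc=1: xor  $r0, $r0, $r1  regs=(0,3,5,5)
  step pc=2: slt  $r1, $r3, $r0  regs=(0,0,5,5)
  step pc=3: bne  $r2, $r0, L6  cond=T  regs=(0,0,5,5)
  step pc=4: sub  $r3, $r3, $r1  regs=(0,0,5,5)
  step pc=6: add  $r3, $r0, $r2  regs=(0,0,5,5)
  step pc=7: bne  $r1, $r3, L10  cond=T  regs=(0,0,5,5)
  step pc=8: sub  $r3, $r1, $r0  regs=(0,0,5,0)
  step pc=10: slt  $r2, $r1, $r3  regs=(0,0,0,0)
  step pc=11: xor  $r1, $r3, $r0  regs=(0,0,0,0)

0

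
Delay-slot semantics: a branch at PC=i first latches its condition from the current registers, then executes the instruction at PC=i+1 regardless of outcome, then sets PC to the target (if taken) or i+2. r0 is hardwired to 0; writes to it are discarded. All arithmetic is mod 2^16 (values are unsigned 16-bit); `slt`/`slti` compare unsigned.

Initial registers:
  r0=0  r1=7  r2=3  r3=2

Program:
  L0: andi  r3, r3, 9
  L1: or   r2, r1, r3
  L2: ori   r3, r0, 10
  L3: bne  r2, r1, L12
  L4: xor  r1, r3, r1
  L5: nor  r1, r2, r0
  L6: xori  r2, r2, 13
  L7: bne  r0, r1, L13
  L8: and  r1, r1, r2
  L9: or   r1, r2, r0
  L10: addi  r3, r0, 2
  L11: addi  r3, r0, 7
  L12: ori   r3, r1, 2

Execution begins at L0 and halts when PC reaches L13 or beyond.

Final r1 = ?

8

[0] andi  r3, r3, 9  →  {r0:0, r1:7, r2:3, r3:0}
[1] or   r2, r1, r3  →  {r0:0, r1:7, r2:7, r3:0}
[2] ori   r3, r0, 10  →  {r0:0, r1:7, r2:7, r3:10}
[3] bne  r2, r1, L12  →  {r0:0, r1:7, r2:7, r3:10}  ⟨branch fallthrough⟩
[4] xor  r1, r3, r1  →  {r0:0, r1:13, r2:7, r3:10}
[5] nor  r1, r2, r0  →  {r0:0, r1:65528, r2:7, r3:10}
[6] xori  r2, r2, 13  →  {r0:0, r1:65528, r2:10, r3:10}
[7] bne  r0, r1, L13  →  {r0:0, r1:65528, r2:10, r3:10}  ⟨branch taken⟩
[8] and  r1, r1, r2  →  {r0:0, r1:8, r2:10, r3:10}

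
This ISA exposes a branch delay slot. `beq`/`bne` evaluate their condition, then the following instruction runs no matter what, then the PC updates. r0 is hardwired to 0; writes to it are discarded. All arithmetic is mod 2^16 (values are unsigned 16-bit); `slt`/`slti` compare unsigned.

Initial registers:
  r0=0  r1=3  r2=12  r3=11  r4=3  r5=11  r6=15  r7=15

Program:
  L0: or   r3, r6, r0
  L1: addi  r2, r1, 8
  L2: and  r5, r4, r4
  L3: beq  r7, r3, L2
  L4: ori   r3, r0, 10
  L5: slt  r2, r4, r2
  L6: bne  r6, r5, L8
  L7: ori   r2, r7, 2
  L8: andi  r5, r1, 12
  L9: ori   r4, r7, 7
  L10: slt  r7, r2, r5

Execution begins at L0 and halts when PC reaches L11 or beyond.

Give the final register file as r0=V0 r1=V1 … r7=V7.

r0=0 r1=3 r2=15 r3=10 r4=15 r5=0 r6=15 r7=0

[0] or   r3, r6, r0  →  {r0:0, r1:3, r2:12, r3:15, r4:3, r5:11, r6:15, r7:15}
[1] addi  r2, r1, 8  →  {r0:0, r1:3, r2:11, r3:15, r4:3, r5:11, r6:15, r7:15}
[2] and  r5, r4, r4  →  {r0:0, r1:3, r2:11, r3:15, r4:3, r5:3, r6:15, r7:15}
[3] beq  r7, r3, L2  →  {r0:0, r1:3, r2:11, r3:15, r4:3, r5:3, r6:15, r7:15}  ⟨branch taken⟩
[4] ori   r3, r0, 10  →  {r0:0, r1:3, r2:11, r3:10, r4:3, r5:3, r6:15, r7:15}
[2] and  r5, r4, r4  →  {r0:0, r1:3, r2:11, r3:10, r4:3, r5:3, r6:15, r7:15}
[3] beq  r7, r3, L2  →  {r0:0, r1:3, r2:11, r3:10, r4:3, r5:3, r6:15, r7:15}  ⟨branch fallthrough⟩
[4] ori   r3, r0, 10  →  {r0:0, r1:3, r2:11, r3:10, r4:3, r5:3, r6:15, r7:15}
[5] slt  r2, r4, r2  →  {r0:0, r1:3, r2:1, r3:10, r4:3, r5:3, r6:15, r7:15}
[6] bne  r6, r5, L8  →  {r0:0, r1:3, r2:1, r3:10, r4:3, r5:3, r6:15, r7:15}  ⟨branch taken⟩
[7] ori   r2, r7, 2  →  {r0:0, r1:3, r2:15, r3:10, r4:3, r5:3, r6:15, r7:15}
[8] andi  r5, r1, 12  →  {r0:0, r1:3, r2:15, r3:10, r4:3, r5:0, r6:15, r7:15}
[9] ori   r4, r7, 7  →  {r0:0, r1:3, r2:15, r3:10, r4:15, r5:0, r6:15, r7:15}
[10] slt  r7, r2, r5  →  {r0:0, r1:3, r2:15, r3:10, r4:15, r5:0, r6:15, r7:0}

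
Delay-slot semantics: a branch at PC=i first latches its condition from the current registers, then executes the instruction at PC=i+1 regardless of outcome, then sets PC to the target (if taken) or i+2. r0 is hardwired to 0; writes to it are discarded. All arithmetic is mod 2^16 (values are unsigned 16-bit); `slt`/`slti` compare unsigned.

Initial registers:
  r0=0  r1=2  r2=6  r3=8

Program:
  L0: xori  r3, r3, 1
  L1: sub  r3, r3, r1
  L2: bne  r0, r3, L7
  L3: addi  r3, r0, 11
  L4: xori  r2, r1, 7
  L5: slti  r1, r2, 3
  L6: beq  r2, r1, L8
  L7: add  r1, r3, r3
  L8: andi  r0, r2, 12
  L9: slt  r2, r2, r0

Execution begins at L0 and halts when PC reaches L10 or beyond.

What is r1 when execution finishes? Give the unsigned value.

#0 xori  r3, r3, 1 ; 0/2/6/9
#1 sub  r3, r3, r1 ; 0/2/6/7
#2 bne  r0, r3, L7 ; 0/2/6/7 ; →target
#3 addi  r3, r0, 11 ; 0/2/6/11
#7 add  r1, r3, r3 ; 0/22/6/11
#8 andi  r0, r2, 12 ; 0/22/6/11
#9 slt  r2, r2, r0 ; 0/22/0/11

22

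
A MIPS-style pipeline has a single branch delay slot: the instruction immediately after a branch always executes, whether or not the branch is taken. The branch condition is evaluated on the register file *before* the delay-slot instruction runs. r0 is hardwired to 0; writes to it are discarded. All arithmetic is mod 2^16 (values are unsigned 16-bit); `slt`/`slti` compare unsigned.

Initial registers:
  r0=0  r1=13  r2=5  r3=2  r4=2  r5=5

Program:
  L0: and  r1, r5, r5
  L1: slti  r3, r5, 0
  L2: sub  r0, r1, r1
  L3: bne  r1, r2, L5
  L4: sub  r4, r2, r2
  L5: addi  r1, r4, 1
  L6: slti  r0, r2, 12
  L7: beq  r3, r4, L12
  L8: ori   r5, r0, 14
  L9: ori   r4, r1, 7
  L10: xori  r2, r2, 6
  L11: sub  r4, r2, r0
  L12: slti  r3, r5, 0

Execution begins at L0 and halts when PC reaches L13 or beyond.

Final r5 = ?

PC=0  and  r1, r5, r5        | r0=0 r1=5 r2=5 r3=2 r4=2 r5=5
PC=1  slti  r3, r5, 0        | r0=0 r1=5 r2=5 r3=0 r4=2 r5=5
PC=2  sub  r0, r1, r1        | r0=0 r1=5 r2=5 r3=0 r4=2 r5=5
PC=3  bne  r1, r2, L5        | r0=0 r1=5 r2=5 r3=0 r4=2 r5=5  [not taken]
PC=4  sub  r4, r2, r2        | r0=0 r1=5 r2=5 r3=0 r4=0 r5=5
PC=5  addi  r1, r4, 1        | r0=0 r1=1 r2=5 r3=0 r4=0 r5=5
PC=6  slti  r0, r2, 12       | r0=0 r1=1 r2=5 r3=0 r4=0 r5=5
PC=7  beq  r3, r4, L12       | r0=0 r1=1 r2=5 r3=0 r4=0 r5=5  [TAKEN]
PC=8  ori   r5, r0, 14       | r0=0 r1=1 r2=5 r3=0 r4=0 r5=14
PC=12 slti  r3, r5, 0        | r0=0 r1=1 r2=5 r3=0 r4=0 r5=14

14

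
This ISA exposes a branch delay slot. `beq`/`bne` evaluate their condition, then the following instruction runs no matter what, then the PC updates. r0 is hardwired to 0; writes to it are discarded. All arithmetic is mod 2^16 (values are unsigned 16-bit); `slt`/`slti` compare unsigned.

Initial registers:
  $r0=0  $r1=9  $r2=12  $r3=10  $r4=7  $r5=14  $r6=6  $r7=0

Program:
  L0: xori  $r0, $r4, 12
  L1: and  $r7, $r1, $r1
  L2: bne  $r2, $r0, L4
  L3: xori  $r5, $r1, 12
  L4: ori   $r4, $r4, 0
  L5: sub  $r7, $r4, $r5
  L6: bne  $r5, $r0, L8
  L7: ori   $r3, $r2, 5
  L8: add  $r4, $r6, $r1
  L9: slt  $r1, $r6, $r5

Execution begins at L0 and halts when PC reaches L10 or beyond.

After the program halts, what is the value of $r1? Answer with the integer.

[0] xori  $r0, $r4, 12  →  {$r0:0, $r1:9, $r2:12, $r3:10, $r4:7, $r5:14, $r6:6, $r7:0}
[1] and  $r7, $r1, $r1  →  {$r0:0, $r1:9, $r2:12, $r3:10, $r4:7, $r5:14, $r6:6, $r7:9}
[2] bne  $r2, $r0, L4  →  {$r0:0, $r1:9, $r2:12, $r3:10, $r4:7, $r5:14, $r6:6, $r7:9}  ⟨branch taken⟩
[3] xori  $r5, $r1, 12  →  {$r0:0, $r1:9, $r2:12, $r3:10, $r4:7, $r5:5, $r6:6, $r7:9}
[4] ori   $r4, $r4, 0  →  {$r0:0, $r1:9, $r2:12, $r3:10, $r4:7, $r5:5, $r6:6, $r7:9}
[5] sub  $r7, $r4, $r5  →  {$r0:0, $r1:9, $r2:12, $r3:10, $r4:7, $r5:5, $r6:6, $r7:2}
[6] bne  $r5, $r0, L8  →  {$r0:0, $r1:9, $r2:12, $r3:10, $r4:7, $r5:5, $r6:6, $r7:2}  ⟨branch taken⟩
[7] ori   $r3, $r2, 5  →  {$r0:0, $r1:9, $r2:12, $r3:13, $r4:7, $r5:5, $r6:6, $r7:2}
[8] add  $r4, $r6, $r1  →  {$r0:0, $r1:9, $r2:12, $r3:13, $r4:15, $r5:5, $r6:6, $r7:2}
[9] slt  $r1, $r6, $r5  →  {$r0:0, $r1:0, $r2:12, $r3:13, $r4:15, $r5:5, $r6:6, $r7:2}

0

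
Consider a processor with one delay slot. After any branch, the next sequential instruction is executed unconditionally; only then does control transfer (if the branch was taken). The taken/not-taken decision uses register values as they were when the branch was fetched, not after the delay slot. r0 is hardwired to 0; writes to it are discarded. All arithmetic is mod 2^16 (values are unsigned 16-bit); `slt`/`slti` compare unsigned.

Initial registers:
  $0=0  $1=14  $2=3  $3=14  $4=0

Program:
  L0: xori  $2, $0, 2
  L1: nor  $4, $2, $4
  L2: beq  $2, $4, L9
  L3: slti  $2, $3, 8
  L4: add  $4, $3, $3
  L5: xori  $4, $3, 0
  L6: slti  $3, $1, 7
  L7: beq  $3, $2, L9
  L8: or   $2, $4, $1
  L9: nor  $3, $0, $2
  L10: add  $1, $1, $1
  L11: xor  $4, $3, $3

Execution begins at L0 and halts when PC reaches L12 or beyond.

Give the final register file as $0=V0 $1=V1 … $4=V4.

$0=0 $1=28 $2=14 $3=65521 $4=0

PC=0  xori  $2, $0, 2        | $0=0 $1=14 $2=2 $3=14 $4=0
PC=1  nor  $4, $2, $4        | $0=0 $1=14 $2=2 $3=14 $4=65533
PC=2  beq  $2, $4, L9        | $0=0 $1=14 $2=2 $3=14 $4=65533  [not taken]
PC=3  slti  $2, $3, 8        | $0=0 $1=14 $2=0 $3=14 $4=65533
PC=4  add  $4, $3, $3        | $0=0 $1=14 $2=0 $3=14 $4=28
PC=5  xori  $4, $3, 0        | $0=0 $1=14 $2=0 $3=14 $4=14
PC=6  slti  $3, $1, 7        | $0=0 $1=14 $2=0 $3=0 $4=14
PC=7  beq  $3, $2, L9        | $0=0 $1=14 $2=0 $3=0 $4=14  [TAKEN]
PC=8  or   $2, $4, $1        | $0=0 $1=14 $2=14 $3=0 $4=14
PC=9  nor  $3, $0, $2        | $0=0 $1=14 $2=14 $3=65521 $4=14
PC=10 add  $1, $1, $1        | $0=0 $1=28 $2=14 $3=65521 $4=14
PC=11 xor  $4, $3, $3        | $0=0 $1=28 $2=14 $3=65521 $4=0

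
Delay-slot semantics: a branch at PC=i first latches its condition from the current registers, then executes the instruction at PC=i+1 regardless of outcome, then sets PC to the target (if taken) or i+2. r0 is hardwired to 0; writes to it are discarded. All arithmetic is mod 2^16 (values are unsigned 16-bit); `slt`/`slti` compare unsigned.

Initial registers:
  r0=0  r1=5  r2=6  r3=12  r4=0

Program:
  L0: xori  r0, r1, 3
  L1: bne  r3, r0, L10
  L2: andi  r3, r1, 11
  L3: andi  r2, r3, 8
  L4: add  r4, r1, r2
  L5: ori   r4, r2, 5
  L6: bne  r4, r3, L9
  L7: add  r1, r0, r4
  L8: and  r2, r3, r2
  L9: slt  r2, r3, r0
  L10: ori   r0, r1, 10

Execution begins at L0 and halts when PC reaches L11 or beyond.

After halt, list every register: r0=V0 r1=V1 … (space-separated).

#0 xori  r0, r1, 3 ; 0/5/6/12/0
#1 bne  r3, r0, L10 ; 0/5/6/12/0 ; →target
#2 andi  r3, r1, 11 ; 0/5/6/1/0
#10 ori   r0, r1, 10 ; 0/5/6/1/0

r0=0 r1=5 r2=6 r3=1 r4=0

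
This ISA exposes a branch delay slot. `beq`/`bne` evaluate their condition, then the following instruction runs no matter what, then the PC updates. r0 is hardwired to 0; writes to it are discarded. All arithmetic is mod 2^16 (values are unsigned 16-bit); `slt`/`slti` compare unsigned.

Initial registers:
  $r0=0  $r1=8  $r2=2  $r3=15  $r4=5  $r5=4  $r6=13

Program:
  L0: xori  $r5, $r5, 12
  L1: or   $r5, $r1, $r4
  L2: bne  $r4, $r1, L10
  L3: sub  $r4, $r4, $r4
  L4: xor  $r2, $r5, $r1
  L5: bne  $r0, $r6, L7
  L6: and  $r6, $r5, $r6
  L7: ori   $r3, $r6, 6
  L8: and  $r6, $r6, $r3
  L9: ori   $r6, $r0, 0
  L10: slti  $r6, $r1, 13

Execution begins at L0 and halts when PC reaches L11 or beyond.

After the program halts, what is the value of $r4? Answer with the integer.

0

#0 xori  $r5, $r5, 12 ; 0/8/2/15/5/8/13
#1 or   $r5, $r1, $r4 ; 0/8/2/15/5/13/13
#2 bne  $r4, $r1, L10 ; 0/8/2/15/5/13/13 ; →target
#3 sub  $r4, $r4, $r4 ; 0/8/2/15/0/13/13
#10 slti  $r6, $r1, 13 ; 0/8/2/15/0/13/1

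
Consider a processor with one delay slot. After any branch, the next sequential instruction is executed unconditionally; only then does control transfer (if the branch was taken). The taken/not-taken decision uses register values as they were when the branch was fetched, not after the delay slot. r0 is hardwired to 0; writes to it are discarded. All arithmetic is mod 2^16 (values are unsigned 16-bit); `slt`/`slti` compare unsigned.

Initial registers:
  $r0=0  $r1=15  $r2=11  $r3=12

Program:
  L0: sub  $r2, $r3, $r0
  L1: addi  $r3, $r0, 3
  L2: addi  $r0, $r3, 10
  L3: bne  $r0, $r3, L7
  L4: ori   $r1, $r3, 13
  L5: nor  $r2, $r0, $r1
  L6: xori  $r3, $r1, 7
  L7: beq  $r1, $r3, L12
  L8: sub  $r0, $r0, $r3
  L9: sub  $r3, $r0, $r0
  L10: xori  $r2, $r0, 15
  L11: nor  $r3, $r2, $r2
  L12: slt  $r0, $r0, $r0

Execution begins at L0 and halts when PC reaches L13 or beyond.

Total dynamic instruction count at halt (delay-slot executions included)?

PC=0  sub  $r2, $r3, $r0     | $r0=0 $r1=15 $r2=12 $r3=12
PC=1  addi  $r3, $r0, 3      | $r0=0 $r1=15 $r2=12 $r3=3
PC=2  addi  $r0, $r3, 10     | $r0=0 $r1=15 $r2=12 $r3=3
PC=3  bne  $r0, $r3, L7      | $r0=0 $r1=15 $r2=12 $r3=3  [TAKEN]
PC=4  ori   $r1, $r3, 13     | $r0=0 $r1=15 $r2=12 $r3=3
PC=7  beq  $r1, $r3, L12     | $r0=0 $r1=15 $r2=12 $r3=3  [not taken]
PC=8  sub  $r0, $r0, $r3     | $r0=0 $r1=15 $r2=12 $r3=3
PC=9  sub  $r3, $r0, $r0     | $r0=0 $r1=15 $r2=12 $r3=0
PC=10 xori  $r2, $r0, 15     | $r0=0 $r1=15 $r2=15 $r3=0
PC=11 nor  $r3, $r2, $r2     | $r0=0 $r1=15 $r2=15 $r3=65520
PC=12 slt  $r0, $r0, $r0     | $r0=0 $r1=15 $r2=15 $r3=65520

11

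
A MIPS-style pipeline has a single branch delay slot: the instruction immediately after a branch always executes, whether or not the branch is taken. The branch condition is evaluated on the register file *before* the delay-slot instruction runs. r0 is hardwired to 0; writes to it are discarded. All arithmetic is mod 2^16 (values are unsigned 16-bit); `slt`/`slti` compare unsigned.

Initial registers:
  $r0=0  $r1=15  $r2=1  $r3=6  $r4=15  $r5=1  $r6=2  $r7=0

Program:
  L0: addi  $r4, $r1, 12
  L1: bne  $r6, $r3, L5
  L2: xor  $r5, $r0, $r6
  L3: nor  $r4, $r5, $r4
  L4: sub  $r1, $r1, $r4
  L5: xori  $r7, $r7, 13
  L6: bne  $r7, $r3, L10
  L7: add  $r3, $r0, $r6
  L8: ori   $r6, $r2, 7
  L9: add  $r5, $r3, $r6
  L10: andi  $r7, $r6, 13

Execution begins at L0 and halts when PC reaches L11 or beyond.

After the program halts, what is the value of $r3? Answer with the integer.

2

  step pc=0: addi  $r4, $r1, 12  regs=(0,15,1,6,27,1,2,0)
  step pc=1: bne  $r6, $r3, L5  cond=T  regs=(0,15,1,6,27,1,2,0)
  step pc=2: xor  $r5, $r0, $r6  regs=(0,15,1,6,27,2,2,0)
  step pc=5: xori  $r7, $r7, 13  regs=(0,15,1,6,27,2,2,13)
  step pc=6: bne  $r7, $r3, L10  cond=T  regs=(0,15,1,6,27,2,2,13)
  step pc=7: add  $r3, $r0, $r6  regs=(0,15,1,2,27,2,2,13)
  step pc=10: andi  $r7, $r6, 13  regs=(0,15,1,2,27,2,2,0)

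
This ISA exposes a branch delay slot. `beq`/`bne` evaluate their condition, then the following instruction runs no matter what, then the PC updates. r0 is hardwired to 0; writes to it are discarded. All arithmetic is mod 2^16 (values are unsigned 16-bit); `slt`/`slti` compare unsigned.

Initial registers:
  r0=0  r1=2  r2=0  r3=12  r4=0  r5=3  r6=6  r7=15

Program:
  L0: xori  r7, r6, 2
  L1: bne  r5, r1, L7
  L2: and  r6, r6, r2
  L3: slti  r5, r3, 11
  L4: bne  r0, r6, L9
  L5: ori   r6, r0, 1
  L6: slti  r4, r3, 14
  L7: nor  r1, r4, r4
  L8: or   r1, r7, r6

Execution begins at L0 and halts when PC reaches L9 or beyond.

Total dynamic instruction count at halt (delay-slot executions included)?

  step pc=0: xori  r7, r6, 2  regs=(0,2,0,12,0,3,6,4)
  step pc=1: bne  r5, r1, L7  cond=T  regs=(0,2,0,12,0,3,6,4)
  step pc=2: and  r6, r6, r2  regs=(0,2,0,12,0,3,0,4)
  step pc=7: nor  r1, r4, r4  regs=(0,65535,0,12,0,3,0,4)
  step pc=8: or   r1, r7, r6  regs=(0,4,0,12,0,3,0,4)

5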